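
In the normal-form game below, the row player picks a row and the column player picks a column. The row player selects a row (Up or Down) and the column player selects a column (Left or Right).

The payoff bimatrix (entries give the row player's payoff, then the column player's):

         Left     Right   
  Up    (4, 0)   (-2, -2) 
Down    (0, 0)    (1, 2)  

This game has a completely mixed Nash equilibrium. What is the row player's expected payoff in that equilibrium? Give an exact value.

4/7

First find q, the probability the column player plays Left, from the row player's indifference between Up and Down: 4q − 2(1−q) = (1−q), giving q = 3/7.
Since the row player is indifferent in equilibrium, the row player's expected payoff equals the payoff from either row against (3/7, 4/7). Using Up: 4(3/7) − 2(4/7) = 4/7.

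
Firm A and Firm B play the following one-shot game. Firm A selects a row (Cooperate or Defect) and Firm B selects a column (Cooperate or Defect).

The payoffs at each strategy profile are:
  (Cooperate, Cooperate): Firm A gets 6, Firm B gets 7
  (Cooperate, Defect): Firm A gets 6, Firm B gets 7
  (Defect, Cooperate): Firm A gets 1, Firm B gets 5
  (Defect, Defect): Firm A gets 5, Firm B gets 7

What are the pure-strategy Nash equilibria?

(Cooperate, Cooperate) and (Cooperate, Defect)

(Cooperate, Cooperate): Firm A gets 6 ≥ 1 from Defect, and Firm B gets 7 ≥ 7 from Defect — Nash equilibrium.
(Cooperate, Defect): Firm A gets 6 ≥ 5 from Defect, and Firm B gets 7 ≥ 7 from Cooperate — Nash equilibrium.
(Defect, Cooperate): Firm A prefers Cooperate (6 > 1); Firm B prefers Defect (7 > 5) — not an equilibrium.
(Defect, Defect): Firm A prefers Cooperate (6 > 5) — not an equilibrium.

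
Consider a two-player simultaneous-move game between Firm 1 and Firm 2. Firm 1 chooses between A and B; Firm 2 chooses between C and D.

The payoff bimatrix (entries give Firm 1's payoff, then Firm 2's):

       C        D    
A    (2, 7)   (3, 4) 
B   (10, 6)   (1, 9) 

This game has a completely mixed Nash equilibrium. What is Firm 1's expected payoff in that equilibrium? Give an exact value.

First find q, the probability Firm 2 plays C, from Firm 1's indifference between A and B: 2q + 3(1−q) = 10q + (1−q), giving q = 1/5.
Since Firm 1 is indifferent in equilibrium, Firm 1's expected payoff equals the payoff from either row against (1/5, 4/5). Using A: 2(1/5) + 3(4/5) = 14/5.

14/5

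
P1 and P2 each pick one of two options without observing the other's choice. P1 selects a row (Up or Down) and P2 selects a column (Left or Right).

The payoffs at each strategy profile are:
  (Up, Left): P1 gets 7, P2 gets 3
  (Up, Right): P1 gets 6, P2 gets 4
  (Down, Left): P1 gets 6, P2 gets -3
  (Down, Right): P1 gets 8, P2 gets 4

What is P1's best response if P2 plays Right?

Down

Against Right, P1 earns 6 from Up and 8 from Down.
So Down is the best response.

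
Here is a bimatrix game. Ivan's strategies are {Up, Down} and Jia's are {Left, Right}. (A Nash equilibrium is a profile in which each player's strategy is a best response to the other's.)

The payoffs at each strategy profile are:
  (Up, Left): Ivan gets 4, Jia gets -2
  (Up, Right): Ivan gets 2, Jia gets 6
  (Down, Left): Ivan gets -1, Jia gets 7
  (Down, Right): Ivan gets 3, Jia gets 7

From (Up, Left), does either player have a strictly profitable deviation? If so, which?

Ivan at (Up, Left) earns 4; deviating to Down yields -1 — not better.
Jia earns -2; deviating to Right yields 6 — a strict improvement.
Only Jia has a strictly profitable deviation.

Jia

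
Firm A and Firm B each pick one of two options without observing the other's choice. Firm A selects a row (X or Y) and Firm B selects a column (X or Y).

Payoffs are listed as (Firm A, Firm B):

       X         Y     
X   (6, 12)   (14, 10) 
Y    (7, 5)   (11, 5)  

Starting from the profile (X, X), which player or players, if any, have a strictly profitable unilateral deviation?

Firm A

Firm A at (X, X) earns 6; deviating to Y yields 7 — a strict improvement.
Firm B earns 12; deviating to Y yields 10 — not better.
Only Firm A has a strictly profitable deviation.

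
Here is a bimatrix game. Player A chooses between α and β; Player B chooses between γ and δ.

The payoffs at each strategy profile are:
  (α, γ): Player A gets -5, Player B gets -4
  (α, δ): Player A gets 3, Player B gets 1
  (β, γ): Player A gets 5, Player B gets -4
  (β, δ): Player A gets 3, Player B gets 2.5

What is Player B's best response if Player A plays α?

δ

Against α, Player B earns -4 from γ and 1 from δ.
So δ is the best response.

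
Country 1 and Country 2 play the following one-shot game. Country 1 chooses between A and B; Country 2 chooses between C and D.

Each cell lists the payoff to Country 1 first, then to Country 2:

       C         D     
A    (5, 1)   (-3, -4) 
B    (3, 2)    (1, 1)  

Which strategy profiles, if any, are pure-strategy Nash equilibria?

(A, C): Country 1 gets 5 ≥ 3 from B, and Country 2 gets 1 ≥ -4 from D — Nash equilibrium.
(A, D): Country 1 prefers B (1 > -3); Country 2 prefers C (1 > -4) — not an equilibrium.
(B, C): Country 1 prefers A (5 > 3) — not an equilibrium.
(B, D): Country 2 prefers C (2 > 1) — not an equilibrium.

(A, C)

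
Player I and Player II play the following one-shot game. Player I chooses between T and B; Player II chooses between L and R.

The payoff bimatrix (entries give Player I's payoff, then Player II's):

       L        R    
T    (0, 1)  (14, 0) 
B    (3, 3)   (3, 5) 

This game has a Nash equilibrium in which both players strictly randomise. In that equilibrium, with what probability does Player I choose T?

Let r be the probability that Player I plays T. In a completely mixed equilibrium, Player II must be indifferent between L and R.
Player II's expected payoff from L is r + 3(1−r); from R it is 5(1−r).
Setting these equal: −2r + 3 = −5r + 5, so r = 2/3.

2/3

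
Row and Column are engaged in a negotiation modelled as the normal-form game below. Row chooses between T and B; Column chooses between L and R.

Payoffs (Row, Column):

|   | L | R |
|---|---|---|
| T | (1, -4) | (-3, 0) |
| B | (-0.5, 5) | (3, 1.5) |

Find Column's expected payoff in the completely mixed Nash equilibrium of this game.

First find p, the probability Row plays T, from Column's indifference between L and R: −4p + 5(1−p) = 1.5(1−p), giving p = 7/15.
Since Column is indifferent in equilibrium, Column's expected payoff equals the payoff from either column against (7/15, 8/15). Using L: −4(7/15) + 5(8/15) = 4/5.

4/5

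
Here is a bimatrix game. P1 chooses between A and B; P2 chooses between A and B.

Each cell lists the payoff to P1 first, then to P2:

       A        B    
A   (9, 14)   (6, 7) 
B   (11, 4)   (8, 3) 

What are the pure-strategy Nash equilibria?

(B, A)

(A, A): P1 prefers B (11 > 9) — not an equilibrium.
(A, B): P1 prefers B (8 > 6); P2 prefers A (14 > 7) — not an equilibrium.
(B, A): P1 gets 11 ≥ 9 from A, and P2 gets 4 ≥ 3 from B — Nash equilibrium.
(B, B): P2 prefers A (4 > 3) — not an equilibrium.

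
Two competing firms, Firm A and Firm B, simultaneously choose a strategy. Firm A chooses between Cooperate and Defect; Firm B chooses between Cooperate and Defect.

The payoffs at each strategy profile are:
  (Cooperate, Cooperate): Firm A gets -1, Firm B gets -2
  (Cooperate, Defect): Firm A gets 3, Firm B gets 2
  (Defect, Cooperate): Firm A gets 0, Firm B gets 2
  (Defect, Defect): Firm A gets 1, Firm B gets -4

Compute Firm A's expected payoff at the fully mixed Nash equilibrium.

First find q, the probability Firm B plays Cooperate, from Firm A's indifference between Cooperate and Defect: −q + 3(1−q) = (1−q), giving q = 2/3.
Since Firm A is indifferent in equilibrium, Firm A's expected payoff equals the payoff from either row against (2/3, 1/3). Using Cooperate: −(2/3) + 3(1/3) = 1/3.

1/3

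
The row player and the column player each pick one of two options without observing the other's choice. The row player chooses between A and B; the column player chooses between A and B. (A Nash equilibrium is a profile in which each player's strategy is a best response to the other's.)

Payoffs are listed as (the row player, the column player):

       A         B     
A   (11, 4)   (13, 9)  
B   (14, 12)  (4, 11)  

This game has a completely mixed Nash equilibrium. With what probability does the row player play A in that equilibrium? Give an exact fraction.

Let p be the probability that the row player plays A. In a completely mixed equilibrium, the column player must be indifferent between A and B.
The column player's expected payoff from A is 4p + 12(1−p); from B it is 9p + 11(1−p).
Setting these equal: −8p + 12 = −2p + 11, so p = 1/6.

1/6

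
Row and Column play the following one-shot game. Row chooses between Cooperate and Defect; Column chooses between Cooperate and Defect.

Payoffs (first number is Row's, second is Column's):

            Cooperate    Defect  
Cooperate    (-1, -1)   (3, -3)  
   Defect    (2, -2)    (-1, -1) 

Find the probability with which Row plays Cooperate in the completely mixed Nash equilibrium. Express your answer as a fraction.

Let x be the probability that Row plays Cooperate. In a completely mixed equilibrium, Column must be indifferent between Cooperate and Defect.
Column's expected payoff from Cooperate is −x − 2(1−x); from Defect it is −3x − (1−x).
Setting these equal: x − 2 = −2x − 1, so x = 1/3.

1/3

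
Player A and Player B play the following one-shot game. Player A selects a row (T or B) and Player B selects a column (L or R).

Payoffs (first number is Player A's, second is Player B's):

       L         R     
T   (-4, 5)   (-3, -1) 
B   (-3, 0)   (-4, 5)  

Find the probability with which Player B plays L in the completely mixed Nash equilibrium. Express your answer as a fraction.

1/2

Let q be the probability that Player B plays L. In a completely mixed equilibrium, Player A must be indifferent between T and B.
Player A's expected payoff from T is −4q − 3(1−q); from B it is −3q − 4(1−q).
Setting these equal: −q − 3 = q − 4, so q = 1/2.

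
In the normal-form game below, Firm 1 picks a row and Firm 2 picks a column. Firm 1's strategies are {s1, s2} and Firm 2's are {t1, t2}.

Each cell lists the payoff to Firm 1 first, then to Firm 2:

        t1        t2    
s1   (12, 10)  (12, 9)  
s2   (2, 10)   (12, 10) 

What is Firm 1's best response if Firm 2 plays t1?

s1

Against t1, Firm 1 earns 12 from s1 and 2 from s2.
So s1 is the best response.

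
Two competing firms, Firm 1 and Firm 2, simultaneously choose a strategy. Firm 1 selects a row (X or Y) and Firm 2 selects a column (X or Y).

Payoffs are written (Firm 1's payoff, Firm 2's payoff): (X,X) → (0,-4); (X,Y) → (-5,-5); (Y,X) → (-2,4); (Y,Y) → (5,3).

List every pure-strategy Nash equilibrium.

(X, X)

(X, X): Firm 1 gets 0 ≥ -2 from Y, and Firm 2 gets -4 ≥ -5 from Y — Nash equilibrium.
(X, Y): Firm 1 prefers Y (5 > -5); Firm 2 prefers X (-4 > -5) — not an equilibrium.
(Y, X): Firm 1 prefers X (0 > -2) — not an equilibrium.
(Y, Y): Firm 2 prefers X (4 > 3) — not an equilibrium.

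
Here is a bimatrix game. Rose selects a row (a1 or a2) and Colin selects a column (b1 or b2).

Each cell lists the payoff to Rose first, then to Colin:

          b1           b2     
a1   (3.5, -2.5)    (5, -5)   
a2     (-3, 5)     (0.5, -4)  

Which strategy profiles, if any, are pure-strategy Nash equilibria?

(a1, b1): Rose gets 3.5 ≥ -3 from a2, and Colin gets -2.5 ≥ -5 from b2 — Nash equilibrium.
(a1, b2): Colin prefers b1 (-2.5 > -5) — not an equilibrium.
(a2, b1): Rose prefers a1 (3.5 > -3) — not an equilibrium.
(a2, b2): Rose prefers a1 (5 > 0.5); Colin prefers b1 (5 > -4) — not an equilibrium.

(a1, b1)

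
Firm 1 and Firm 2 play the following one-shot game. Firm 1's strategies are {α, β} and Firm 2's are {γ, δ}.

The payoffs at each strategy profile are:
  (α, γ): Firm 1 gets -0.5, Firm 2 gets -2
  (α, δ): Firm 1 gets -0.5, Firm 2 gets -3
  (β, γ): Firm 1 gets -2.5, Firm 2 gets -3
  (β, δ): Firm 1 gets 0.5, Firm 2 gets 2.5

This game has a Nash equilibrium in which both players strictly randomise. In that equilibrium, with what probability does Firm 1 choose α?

Let r be the probability that Firm 1 plays α. In a completely mixed equilibrium, Firm 2 must be indifferent between γ and δ.
Firm 2's expected payoff from γ is −2r − 3(1−r); from δ it is −3r + 2.5(1−r).
Setting these equal: r − 3 = −5.5r + 2.5, so r = 11/13.

11/13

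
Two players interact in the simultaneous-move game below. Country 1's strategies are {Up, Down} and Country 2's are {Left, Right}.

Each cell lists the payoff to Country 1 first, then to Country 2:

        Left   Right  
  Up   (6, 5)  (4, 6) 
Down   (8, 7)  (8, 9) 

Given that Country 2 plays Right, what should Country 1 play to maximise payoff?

Against Right, Country 1 earns 4 from Up and 8 from Down.
So Down is the best response.

Down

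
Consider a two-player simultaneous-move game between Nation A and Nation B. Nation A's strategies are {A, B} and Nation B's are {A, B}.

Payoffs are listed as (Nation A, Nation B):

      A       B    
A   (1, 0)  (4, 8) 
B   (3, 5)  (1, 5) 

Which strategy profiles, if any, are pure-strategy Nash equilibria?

(A, B) and (B, A)

(A, A): Nation A prefers B (3 > 1); Nation B prefers B (8 > 0) — not an equilibrium.
(A, B): Nation A gets 4 ≥ 1 from B, and Nation B gets 8 ≥ 0 from A — Nash equilibrium.
(B, A): Nation A gets 3 ≥ 1 from A, and Nation B gets 5 ≥ 5 from B — Nash equilibrium.
(B, B): Nation A prefers A (4 > 1) — not an equilibrium.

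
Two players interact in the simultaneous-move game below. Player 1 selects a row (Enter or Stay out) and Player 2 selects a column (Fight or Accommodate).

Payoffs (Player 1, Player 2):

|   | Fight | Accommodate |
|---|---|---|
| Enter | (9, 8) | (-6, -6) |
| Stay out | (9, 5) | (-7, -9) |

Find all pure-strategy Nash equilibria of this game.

(Enter, Fight) and (Stay out, Fight)

(Enter, Fight): Player 1 gets 9 ≥ 9 from Stay out, and Player 2 gets 8 ≥ -6 from Accommodate — Nash equilibrium.
(Enter, Accommodate): Player 2 prefers Fight (8 > -6) — not an equilibrium.
(Stay out, Fight): Player 1 gets 9 ≥ 9 from Enter, and Player 2 gets 5 ≥ -9 from Accommodate — Nash equilibrium.
(Stay out, Accommodate): Player 1 prefers Enter (-6 > -7); Player 2 prefers Fight (5 > -9) — not an equilibrium.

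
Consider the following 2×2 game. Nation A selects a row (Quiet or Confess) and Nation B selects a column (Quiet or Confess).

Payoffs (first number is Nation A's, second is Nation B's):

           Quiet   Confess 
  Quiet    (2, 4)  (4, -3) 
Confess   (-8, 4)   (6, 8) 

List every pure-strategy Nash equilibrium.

(Quiet, Quiet): Nation A gets 2 ≥ -8 from Confess, and Nation B gets 4 ≥ -3 from Confess — Nash equilibrium.
(Quiet, Confess): Nation A prefers Confess (6 > 4); Nation B prefers Quiet (4 > -3) — not an equilibrium.
(Confess, Quiet): Nation A prefers Quiet (2 > -8); Nation B prefers Confess (8 > 4) — not an equilibrium.
(Confess, Confess): Nation A gets 6 ≥ 4 from Quiet, and Nation B gets 8 ≥ 4 from Quiet — Nash equilibrium.

(Quiet, Quiet) and (Confess, Confess)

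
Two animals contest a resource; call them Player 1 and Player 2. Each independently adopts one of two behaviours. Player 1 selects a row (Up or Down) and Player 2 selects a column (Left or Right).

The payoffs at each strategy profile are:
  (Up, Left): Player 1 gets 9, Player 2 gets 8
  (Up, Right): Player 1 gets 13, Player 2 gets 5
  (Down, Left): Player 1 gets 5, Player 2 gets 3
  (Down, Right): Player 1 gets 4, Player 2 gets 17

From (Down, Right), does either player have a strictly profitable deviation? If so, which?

Player 1

Player 1 at (Down, Right) earns 4; deviating to Up yields 13 — a strict improvement.
Player 2 earns 17; deviating to Left yields 3 — not better.
Only Player 1 has a strictly profitable deviation.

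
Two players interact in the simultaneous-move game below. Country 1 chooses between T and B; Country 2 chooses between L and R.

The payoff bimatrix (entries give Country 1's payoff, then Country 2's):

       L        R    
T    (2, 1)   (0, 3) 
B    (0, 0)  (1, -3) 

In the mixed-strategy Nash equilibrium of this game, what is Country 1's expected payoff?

2/3

First find q, the probability Country 2 plays L, from Country 1's indifference between T and B: 2q = (1−q), giving q = 1/3.
Since Country 1 is indifferent in equilibrium, Country 1's expected payoff equals the payoff from either row against (1/3, 2/3). Using T: 2(1/3) = 2/3.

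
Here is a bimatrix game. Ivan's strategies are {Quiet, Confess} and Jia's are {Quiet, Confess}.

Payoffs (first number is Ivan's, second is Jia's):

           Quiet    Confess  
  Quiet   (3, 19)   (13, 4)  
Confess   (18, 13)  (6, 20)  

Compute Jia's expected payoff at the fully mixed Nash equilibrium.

First find p, the probability Ivan plays Quiet, from Jia's indifference between Quiet and Confess: 19p + 13(1−p) = 4p + 20(1−p), giving p = 7/22.
Since Jia is indifferent in equilibrium, Jia's expected payoff equals the payoff from either column against (7/22, 15/22). Using Quiet: 19(7/22) + 13(15/22) = 164/11.

164/11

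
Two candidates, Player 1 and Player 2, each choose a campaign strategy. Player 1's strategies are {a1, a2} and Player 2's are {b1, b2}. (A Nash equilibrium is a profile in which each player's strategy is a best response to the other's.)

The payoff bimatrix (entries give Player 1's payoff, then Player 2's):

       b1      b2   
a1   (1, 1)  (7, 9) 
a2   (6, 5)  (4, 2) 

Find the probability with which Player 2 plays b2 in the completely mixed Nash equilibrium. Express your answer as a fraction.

5/8

Let c be the probability that Player 2 plays b1. In a completely mixed equilibrium, Player 1 must be indifferent between a1 and a2.
Player 1's expected payoff from a1 is c + 7(1−c); from a2 it is 6c + 4(1−c).
Setting these equal: −6c + 7 = 2c + 4, so c = 3/8.
Therefore Player 2 plays b2 with probability 1 − 3/8 = 5/8.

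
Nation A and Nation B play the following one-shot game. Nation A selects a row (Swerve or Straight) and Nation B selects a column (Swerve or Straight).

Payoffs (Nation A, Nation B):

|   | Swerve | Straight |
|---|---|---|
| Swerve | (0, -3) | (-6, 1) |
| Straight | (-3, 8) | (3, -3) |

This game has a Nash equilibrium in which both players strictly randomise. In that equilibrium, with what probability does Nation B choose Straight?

Let q be the probability that Nation B plays Swerve. In a completely mixed equilibrium, Nation A must be indifferent between Swerve and Straight.
Nation A's expected payoff from Swerve is −6(1−q); from Straight it is −3q + 3(1−q).
Setting these equal: 6q − 6 = −6q + 3, so q = 3/4.
Therefore Nation B plays Straight with probability 1 − 3/4 = 1/4.

1/4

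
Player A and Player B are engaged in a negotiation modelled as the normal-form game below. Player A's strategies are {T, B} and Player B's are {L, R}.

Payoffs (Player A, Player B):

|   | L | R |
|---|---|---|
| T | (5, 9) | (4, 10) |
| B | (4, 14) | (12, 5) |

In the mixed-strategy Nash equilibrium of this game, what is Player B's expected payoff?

19/2

First find p, the probability Player A plays T, from Player B's indifference between L and R: 9p + 14(1−p) = 10p + 5(1−p), giving p = 9/10.
Since Player B is indifferent in equilibrium, Player B's expected payoff equals the payoff from either column against (9/10, 1/10). Using L: 9(9/10) + 14(1/10) = 19/2.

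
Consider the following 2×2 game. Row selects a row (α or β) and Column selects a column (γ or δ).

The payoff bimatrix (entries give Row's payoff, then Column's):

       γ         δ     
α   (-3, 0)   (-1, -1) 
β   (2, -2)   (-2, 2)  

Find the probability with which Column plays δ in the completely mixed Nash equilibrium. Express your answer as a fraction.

Let c be the probability that Column plays γ. In a completely mixed equilibrium, Row must be indifferent between α and β.
Row's expected payoff from α is −3c − (1−c); from β it is 2c − 2(1−c).
Setting these equal: −2c − 1 = 4c − 2, so c = 1/6.
Therefore Column plays δ with probability 1 − 1/6 = 5/6.

5/6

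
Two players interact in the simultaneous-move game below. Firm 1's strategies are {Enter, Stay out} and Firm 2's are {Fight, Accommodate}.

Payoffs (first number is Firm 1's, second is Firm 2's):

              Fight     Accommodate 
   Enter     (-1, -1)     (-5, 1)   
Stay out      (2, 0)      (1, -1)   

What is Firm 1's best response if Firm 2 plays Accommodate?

Against Accommodate, Firm 1 earns -5 from Enter and 1 from Stay out.
So Stay out is the best response.

Stay out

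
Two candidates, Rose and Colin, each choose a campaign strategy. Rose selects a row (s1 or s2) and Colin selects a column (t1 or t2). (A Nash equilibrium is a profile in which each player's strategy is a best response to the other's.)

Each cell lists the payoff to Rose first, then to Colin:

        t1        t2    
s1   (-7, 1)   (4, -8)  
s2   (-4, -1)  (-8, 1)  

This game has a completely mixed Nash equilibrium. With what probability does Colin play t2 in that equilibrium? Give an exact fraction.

1/5

Let y be the probability that Colin plays t1. In a completely mixed equilibrium, Rose must be indifferent between s1 and s2.
Rose's expected payoff from s1 is −7y + 4(1−y); from s2 it is −4y − 8(1−y).
Setting these equal: −11y + 4 = 4y − 8, so y = 4/5.
Therefore Colin plays t2 with probability 1 − 4/5 = 1/5.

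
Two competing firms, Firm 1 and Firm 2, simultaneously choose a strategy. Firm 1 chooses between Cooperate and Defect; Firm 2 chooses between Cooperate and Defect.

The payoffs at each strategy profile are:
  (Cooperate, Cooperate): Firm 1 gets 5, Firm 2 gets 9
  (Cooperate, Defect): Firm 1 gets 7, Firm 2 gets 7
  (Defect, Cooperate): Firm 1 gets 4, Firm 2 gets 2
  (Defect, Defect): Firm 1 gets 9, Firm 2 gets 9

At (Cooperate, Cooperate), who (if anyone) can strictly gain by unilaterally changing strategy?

Firm 1 at (Cooperate, Cooperate) earns 5; deviating to Defect yields 4 — not better.
Firm 2 earns 9; deviating to Defect yields 7 — not better.
Neither player can strictly improve; the profile is a Nash equilibrium.

Neither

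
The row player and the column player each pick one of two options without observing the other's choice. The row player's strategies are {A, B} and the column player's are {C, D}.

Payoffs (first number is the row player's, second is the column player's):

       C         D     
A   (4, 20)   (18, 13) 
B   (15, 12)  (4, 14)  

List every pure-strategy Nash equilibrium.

none

(A, C): the row player prefers B (15 > 4) — not an equilibrium.
(A, D): the column player prefers C (20 > 13) — not an equilibrium.
(B, C): the column player prefers D (14 > 12) — not an equilibrium.
(B, D): the row player prefers A (18 > 4) — not an equilibrium.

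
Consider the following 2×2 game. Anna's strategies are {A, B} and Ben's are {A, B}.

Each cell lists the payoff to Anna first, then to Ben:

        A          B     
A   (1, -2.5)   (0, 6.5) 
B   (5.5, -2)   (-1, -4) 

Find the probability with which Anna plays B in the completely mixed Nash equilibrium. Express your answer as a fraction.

Let x be the probability that Anna plays A. In a completely mixed equilibrium, Ben must be indifferent between A and B.
Ben's expected payoff from A is −2.5x − 2(1−x); from B it is 6.5x − 4(1−x).
Setting these equal: −0.5x − 2 = 10.5x − 4, so x = 2/11.
Therefore Anna plays B with probability 1 − 2/11 = 9/11.

9/11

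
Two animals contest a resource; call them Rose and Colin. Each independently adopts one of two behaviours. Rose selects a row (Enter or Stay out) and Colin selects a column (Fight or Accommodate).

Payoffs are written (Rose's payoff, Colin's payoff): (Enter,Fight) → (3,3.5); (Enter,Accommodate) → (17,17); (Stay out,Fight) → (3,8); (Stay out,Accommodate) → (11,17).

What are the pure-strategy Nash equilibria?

(Enter, Fight): Colin prefers Accommodate (17 > 3.5) — not an equilibrium.
(Enter, Accommodate): Rose gets 17 ≥ 11 from Stay out, and Colin gets 17 ≥ 3.5 from Fight — Nash equilibrium.
(Stay out, Fight): Colin prefers Accommodate (17 > 8) — not an equilibrium.
(Stay out, Accommodate): Rose prefers Enter (17 > 11) — not an equilibrium.

(Enter, Accommodate)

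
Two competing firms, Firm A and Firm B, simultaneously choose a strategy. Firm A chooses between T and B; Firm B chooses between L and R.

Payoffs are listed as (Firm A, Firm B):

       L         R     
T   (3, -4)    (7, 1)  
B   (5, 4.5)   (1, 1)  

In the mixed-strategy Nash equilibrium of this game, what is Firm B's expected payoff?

First find p, the probability Firm A plays T, from Firm B's indifference between L and R: −4p + 4.5(1−p) = p + (1−p), giving p = 7/17.
Since Firm B is indifferent in equilibrium, Firm B's expected payoff equals the payoff from either column against (7/17, 10/17). Using L: −4(7/17) + 4.5(10/17) = 1.

1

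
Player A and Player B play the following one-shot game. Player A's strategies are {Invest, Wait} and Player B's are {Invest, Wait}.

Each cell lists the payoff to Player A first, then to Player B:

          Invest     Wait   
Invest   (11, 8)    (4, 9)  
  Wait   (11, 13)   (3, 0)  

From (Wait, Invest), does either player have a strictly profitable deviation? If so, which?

Neither

Player A at (Wait, Invest) earns 11; deviating to Invest yields 11 — not better.
Player B earns 13; deviating to Wait yields 0 — not better.
Neither player can strictly improve; the profile is a Nash equilibrium.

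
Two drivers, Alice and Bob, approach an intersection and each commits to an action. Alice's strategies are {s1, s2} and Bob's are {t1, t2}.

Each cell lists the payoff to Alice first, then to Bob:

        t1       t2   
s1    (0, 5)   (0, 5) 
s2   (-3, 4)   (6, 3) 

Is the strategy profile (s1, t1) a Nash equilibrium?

At (s1, t1), Alice earns 0; switching to s2 would give -3, so Alice has no profitable deviation.
Bob earns 5; switching to t2 would give 5, so Bob has no profitable deviation.
Neither player can gain by a unilateral deviation, so this profile is a Nash equilibrium.

Yes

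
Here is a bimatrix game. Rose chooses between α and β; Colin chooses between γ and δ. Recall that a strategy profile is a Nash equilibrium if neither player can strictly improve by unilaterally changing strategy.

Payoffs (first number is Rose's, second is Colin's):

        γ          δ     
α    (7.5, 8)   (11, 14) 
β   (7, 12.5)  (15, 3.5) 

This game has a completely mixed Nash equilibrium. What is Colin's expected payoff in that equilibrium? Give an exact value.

First find p, the probability Rose plays α, from Colin's indifference between γ and δ: 8p + 12.5(1−p) = 14p + 3.5(1−p), giving p = 3/5.
Since Colin is indifferent in equilibrium, Colin's expected payoff equals the payoff from either column against (3/5, 2/5). Using γ: 8(3/5) + 12.5(2/5) = 49/5.

49/5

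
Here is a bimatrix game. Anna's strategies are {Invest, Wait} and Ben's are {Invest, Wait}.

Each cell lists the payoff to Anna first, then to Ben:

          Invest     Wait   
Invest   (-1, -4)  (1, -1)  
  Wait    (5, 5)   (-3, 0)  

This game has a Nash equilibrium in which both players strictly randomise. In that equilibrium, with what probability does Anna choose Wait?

3/8

Let r be the probability that Anna plays Invest. In a completely mixed equilibrium, Ben must be indifferent between Invest and Wait.
Ben's expected payoff from Invest is −4r + 5(1−r); from Wait it is −r.
Setting these equal: −9r + 5 = −r, so r = 5/8.
Therefore Anna plays Wait with probability 1 − 5/8 = 3/8.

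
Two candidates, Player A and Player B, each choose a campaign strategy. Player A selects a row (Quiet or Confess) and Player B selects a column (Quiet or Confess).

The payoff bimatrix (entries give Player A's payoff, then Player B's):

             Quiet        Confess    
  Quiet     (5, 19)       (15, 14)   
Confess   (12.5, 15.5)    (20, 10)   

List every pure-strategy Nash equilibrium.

(Quiet, Quiet): Player A prefers Confess (12.5 > 5) — not an equilibrium.
(Quiet, Confess): Player A prefers Confess (20 > 15); Player B prefers Quiet (19 > 14) — not an equilibrium.
(Confess, Quiet): Player A gets 12.5 ≥ 5 from Quiet, and Player B gets 15.5 ≥ 10 from Confess — Nash equilibrium.
(Confess, Confess): Player B prefers Quiet (15.5 > 10) — not an equilibrium.

(Confess, Quiet)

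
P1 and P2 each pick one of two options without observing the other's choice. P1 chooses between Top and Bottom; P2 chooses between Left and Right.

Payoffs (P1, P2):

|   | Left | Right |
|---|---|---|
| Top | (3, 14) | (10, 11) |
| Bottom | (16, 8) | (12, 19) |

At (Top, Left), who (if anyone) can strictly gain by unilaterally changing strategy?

P1

P1 at (Top, Left) earns 3; deviating to Bottom yields 16 — a strict improvement.
P2 earns 14; deviating to Right yields 11 — not better.
Only P1 has a strictly profitable deviation.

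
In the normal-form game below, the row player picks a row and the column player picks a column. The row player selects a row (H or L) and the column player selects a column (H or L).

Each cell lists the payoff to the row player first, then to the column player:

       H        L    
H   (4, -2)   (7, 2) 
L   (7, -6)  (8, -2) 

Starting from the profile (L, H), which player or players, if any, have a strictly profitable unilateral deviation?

The column player

The row player at (L, H) earns 7; deviating to H yields 4 — not better.
The column player earns -6; deviating to L yields -2 — a strict improvement.
Only the column player has a strictly profitable deviation.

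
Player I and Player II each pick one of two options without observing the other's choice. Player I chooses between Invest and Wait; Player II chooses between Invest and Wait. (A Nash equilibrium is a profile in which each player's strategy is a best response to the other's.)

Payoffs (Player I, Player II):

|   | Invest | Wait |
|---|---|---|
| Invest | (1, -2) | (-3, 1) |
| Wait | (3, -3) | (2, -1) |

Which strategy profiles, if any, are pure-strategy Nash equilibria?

(Invest, Invest): Player I prefers Wait (3 > 1); Player II prefers Wait (1 > -2) — not an equilibrium.
(Invest, Wait): Player I prefers Wait (2 > -3) — not an equilibrium.
(Wait, Invest): Player II prefers Wait (-1 > -3) — not an equilibrium.
(Wait, Wait): Player I gets 2 ≥ -3 from Invest, and Player II gets -1 ≥ -3 from Invest — Nash equilibrium.

(Wait, Wait)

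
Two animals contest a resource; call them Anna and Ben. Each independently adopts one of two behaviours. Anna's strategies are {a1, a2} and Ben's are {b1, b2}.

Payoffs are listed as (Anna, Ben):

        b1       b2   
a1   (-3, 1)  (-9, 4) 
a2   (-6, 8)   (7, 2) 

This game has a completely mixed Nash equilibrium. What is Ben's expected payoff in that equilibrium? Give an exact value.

First find p, the probability Anna plays a1, from Ben's indifference between b1 and b2: p + 8(1−p) = 4p + 2(1−p), giving p = 2/3.
Since Ben is indifferent in equilibrium, Ben's expected payoff equals the payoff from either column against (2/3, 1/3). Using b1: (2/3) + 8(1/3) = 10/3.

10/3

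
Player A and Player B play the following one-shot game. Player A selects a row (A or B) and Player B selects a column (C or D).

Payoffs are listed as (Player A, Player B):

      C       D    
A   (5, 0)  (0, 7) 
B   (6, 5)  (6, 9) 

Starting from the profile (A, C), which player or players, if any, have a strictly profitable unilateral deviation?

Player A at (A, C) earns 5; deviating to B yields 6 — a strict improvement.
Player B earns 0; deviating to D yields 7 — a strict improvement.
Both Player A and Player B have strictly profitable deviations.

Both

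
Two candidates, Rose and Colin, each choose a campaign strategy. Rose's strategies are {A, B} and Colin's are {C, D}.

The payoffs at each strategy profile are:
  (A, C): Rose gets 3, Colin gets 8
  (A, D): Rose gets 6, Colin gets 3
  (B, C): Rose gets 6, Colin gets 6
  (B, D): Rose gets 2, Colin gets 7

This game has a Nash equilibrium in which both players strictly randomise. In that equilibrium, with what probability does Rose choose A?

Let x be the probability that Rose plays A. In a completely mixed equilibrium, Colin must be indifferent between C and D.
Colin's expected payoff from C is 8x + 6(1−x); from D it is 3x + 7(1−x).
Setting these equal: 2x + 6 = −4x + 7, so x = 1/6.

1/6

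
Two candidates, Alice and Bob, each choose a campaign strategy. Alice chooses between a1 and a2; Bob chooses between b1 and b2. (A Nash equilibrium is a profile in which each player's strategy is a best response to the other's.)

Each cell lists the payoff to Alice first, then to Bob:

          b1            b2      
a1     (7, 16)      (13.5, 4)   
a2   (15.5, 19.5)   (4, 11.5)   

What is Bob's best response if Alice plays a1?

Against a1, Bob earns 16 from b1 and 4 from b2.
So b1 is the best response.

b1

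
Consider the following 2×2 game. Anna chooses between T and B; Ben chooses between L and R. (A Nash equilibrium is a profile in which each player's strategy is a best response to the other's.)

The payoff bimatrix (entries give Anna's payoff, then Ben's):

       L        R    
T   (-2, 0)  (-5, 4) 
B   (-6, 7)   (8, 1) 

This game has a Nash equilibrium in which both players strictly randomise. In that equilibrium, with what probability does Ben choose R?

4/17

Let c be the probability that Ben plays L. In a completely mixed equilibrium, Anna must be indifferent between T and B.
Anna's expected payoff from T is −2c − 5(1−c); from B it is −6c + 8(1−c).
Setting these equal: 3c − 5 = −14c + 8, so c = 13/17.
Therefore Ben plays R with probability 1 − 13/17 = 4/17.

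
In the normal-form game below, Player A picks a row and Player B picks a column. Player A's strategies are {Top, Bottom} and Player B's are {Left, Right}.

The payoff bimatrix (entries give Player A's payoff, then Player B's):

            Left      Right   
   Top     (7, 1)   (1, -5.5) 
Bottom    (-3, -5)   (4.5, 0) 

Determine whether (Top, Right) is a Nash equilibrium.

At (Top, Right), Player A earns 1; switching to Bottom would give 4.5, so Player A would deviate.
Player B earns -5.5; switching to Left would give 1, so Player B would deviate.
Since at least one player can profitably deviate, this is not a Nash equilibrium.

No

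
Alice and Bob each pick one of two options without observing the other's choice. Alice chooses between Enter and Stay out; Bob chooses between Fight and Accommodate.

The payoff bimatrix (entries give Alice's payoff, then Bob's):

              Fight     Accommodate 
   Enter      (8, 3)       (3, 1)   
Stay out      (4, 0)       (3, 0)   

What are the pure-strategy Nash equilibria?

(Enter, Fight): Alice gets 8 ≥ 4 from Stay out, and Bob gets 3 ≥ 1 from Accommodate — Nash equilibrium.
(Enter, Accommodate): Bob prefers Fight (3 > 1) — not an equilibrium.
(Stay out, Fight): Alice prefers Enter (8 > 4) — not an equilibrium.
(Stay out, Accommodate): Alice gets 3 ≥ 3 from Enter, and Bob gets 0 ≥ 0 from Fight — Nash equilibrium.

(Enter, Fight) and (Stay out, Accommodate)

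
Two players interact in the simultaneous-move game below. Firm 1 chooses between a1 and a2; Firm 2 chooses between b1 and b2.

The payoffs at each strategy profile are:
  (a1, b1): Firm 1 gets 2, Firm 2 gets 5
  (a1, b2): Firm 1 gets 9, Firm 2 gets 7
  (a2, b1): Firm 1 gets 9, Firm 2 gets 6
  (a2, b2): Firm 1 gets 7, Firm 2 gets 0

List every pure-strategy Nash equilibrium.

(a1, b2) and (a2, b1)

(a1, b1): Firm 1 prefers a2 (9 > 2); Firm 2 prefers b2 (7 > 5) — not an equilibrium.
(a1, b2): Firm 1 gets 9 ≥ 7 from a2, and Firm 2 gets 7 ≥ 5 from b1 — Nash equilibrium.
(a2, b1): Firm 1 gets 9 ≥ 2 from a1, and Firm 2 gets 6 ≥ 0 from b2 — Nash equilibrium.
(a2, b2): Firm 1 prefers a1 (9 > 7); Firm 2 prefers b1 (6 > 0) — not an equilibrium.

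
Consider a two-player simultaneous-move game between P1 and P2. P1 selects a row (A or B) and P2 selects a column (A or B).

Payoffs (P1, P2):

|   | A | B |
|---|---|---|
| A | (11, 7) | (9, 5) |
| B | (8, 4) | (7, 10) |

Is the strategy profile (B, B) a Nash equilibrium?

No

At (B, B), P1 earns 7; switching to A would give 9, so P1 would deviate.
P2 earns 10; switching to A would give 4, so P2 has no profitable deviation.
Since at least one player can profitably deviate, this is not a Nash equilibrium.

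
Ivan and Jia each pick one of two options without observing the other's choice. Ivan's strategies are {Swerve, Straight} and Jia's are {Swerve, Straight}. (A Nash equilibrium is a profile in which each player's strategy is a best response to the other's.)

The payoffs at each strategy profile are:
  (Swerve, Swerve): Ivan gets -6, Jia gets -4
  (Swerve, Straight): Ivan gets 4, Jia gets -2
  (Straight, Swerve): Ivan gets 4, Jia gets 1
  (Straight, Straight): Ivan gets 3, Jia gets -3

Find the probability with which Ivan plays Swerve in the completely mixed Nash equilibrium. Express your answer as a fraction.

2/3

Let r be the probability that Ivan plays Swerve. In a completely mixed equilibrium, Jia must be indifferent between Swerve and Straight.
Jia's expected payoff from Swerve is −4r + (1−r); from Straight it is −2r − 3(1−r).
Setting these equal: −5r + 1 = r − 3, so r = 2/3.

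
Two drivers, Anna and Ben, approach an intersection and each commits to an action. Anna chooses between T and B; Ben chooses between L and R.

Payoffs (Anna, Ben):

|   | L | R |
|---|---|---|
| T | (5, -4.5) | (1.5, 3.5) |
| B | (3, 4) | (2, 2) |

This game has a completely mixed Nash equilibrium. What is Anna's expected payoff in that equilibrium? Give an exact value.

11/5

First find q, the probability Ben plays L, from Anna's indifference between T and B: 5q + 1.5(1−q) = 3q + 2(1−q), giving q = 1/5.
Since Anna is indifferent in equilibrium, Anna's expected payoff equals the payoff from either row against (1/5, 4/5). Using T: 5(1/5) + 1.5(4/5) = 11/5.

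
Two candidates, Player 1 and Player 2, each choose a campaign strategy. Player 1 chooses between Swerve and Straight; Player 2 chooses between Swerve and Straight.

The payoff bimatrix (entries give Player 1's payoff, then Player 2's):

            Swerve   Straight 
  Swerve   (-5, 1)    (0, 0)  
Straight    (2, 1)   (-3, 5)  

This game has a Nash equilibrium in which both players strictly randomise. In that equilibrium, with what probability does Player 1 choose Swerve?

4/5

Let r be the probability that Player 1 plays Swerve. In a completely mixed equilibrium, Player 2 must be indifferent between Swerve and Straight.
Player 2's expected payoff from Swerve is r + (1−r); from Straight it is 5(1−r).
Setting these equal: 1 = −5r + 5, so r = 4/5.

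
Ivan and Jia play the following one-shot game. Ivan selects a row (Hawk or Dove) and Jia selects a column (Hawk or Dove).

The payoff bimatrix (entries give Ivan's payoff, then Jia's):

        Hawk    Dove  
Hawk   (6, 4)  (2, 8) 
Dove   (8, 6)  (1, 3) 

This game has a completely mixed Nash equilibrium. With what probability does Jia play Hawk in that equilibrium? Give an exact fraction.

Let c be the probability that Jia plays Hawk. In a completely mixed equilibrium, Ivan must be indifferent between Hawk and Dove.
Ivan's expected payoff from Hawk is 6c + 2(1−c); from Dove it is 8c + (1−c).
Setting these equal: 4c + 2 = 7c + 1, so c = 1/3.

1/3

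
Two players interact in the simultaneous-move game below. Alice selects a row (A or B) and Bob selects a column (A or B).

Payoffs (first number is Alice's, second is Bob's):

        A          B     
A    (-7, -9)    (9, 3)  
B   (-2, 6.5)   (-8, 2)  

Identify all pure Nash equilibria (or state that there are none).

(A, B) and (B, A)

(A, A): Alice prefers B (-2 > -7); Bob prefers B (3 > -9) — not an equilibrium.
(A, B): Alice gets 9 ≥ -8 from B, and Bob gets 3 ≥ -9 from A — Nash equilibrium.
(B, A): Alice gets -2 ≥ -7 from A, and Bob gets 6.5 ≥ 2 from B — Nash equilibrium.
(B, B): Alice prefers A (9 > -8); Bob prefers A (6.5 > 2) — not an equilibrium.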